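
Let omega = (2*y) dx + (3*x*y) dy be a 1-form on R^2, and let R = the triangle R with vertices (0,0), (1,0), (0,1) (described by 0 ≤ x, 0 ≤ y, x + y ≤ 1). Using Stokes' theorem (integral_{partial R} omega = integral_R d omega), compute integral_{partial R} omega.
integral_(partial R) omega = -1/2

Stokes: integral_partial_R omega = integral_R d omega with d omega = (∂Q/∂x - ∂P/∂y) dx ∧ dy.
  ∂Q/∂x = 3*y
  ∂P/∂y = 2
  integrand = ∂Q/∂x - ∂P/∂y = 3*y - 2.
Integrating over R: integral_0^1 integral_0^{1-x} (3*y - 2) dy dx = -1/2.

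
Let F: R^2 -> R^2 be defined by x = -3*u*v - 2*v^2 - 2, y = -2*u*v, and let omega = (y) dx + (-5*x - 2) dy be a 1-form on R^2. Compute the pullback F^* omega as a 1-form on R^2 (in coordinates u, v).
F^* omega = (4*v*(-6*u*v - 5*v^2 - 4)) du + (4*u*(-6*u*v - 3*v^2 - 4)) dv

Using F^*(f dg) = (f ∘ F) d(g ∘ F), substitute each coordinate x_i by F_i(u, v) in f_i, and replace dx_i by d F_i = (∂F_i/∂u) du + (∂F_i/∂v) dv.
  For the x component: f_1(F) = -2*u*v; d F_1 = (-3*v) du + (-3*u - 4*v) dv
  For the y component: f_2(F) = 15*u*v + 10*v^2 + 8; d F_2 = (-2*v) du + (-2*u) dv
Combining and collecting du, dv coefficients:
  coeff of du: 4*v*(-6*u*v - 5*v^2 - 4)
  coeff of dv: 4*u*(-6*u*v - 3*v^2 - 4)
F^* omega = (4*v*(-6*u*v - 5*v^2 - 4)) du + (4*u*(-6*u*v - 3*v^2 - 4)) dv.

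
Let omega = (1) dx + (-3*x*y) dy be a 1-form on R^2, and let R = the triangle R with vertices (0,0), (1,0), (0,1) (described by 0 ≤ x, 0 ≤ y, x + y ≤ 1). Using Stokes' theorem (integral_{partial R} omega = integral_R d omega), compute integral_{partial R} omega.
integral_(partial R) omega = -1/2

Stokes: integral_partial_R omega = integral_R d omega with d omega = (∂Q/∂x - ∂P/∂y) dx ∧ dy.
  ∂Q/∂x = -3*y
  ∂P/∂y = 0
  integrand = ∂Q/∂x - ∂P/∂y = -3*y.
Integrating over R: integral_0^1 integral_0^{1-x} (-3*y) dy dx = -1/2.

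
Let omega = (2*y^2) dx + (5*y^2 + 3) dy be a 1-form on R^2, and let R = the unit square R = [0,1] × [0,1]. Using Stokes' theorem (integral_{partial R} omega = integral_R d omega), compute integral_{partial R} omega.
integral_(partial R) omega = -2

Stokes: integral_partial_R omega = integral_R d omega with d omega = (∂Q/∂x - ∂P/∂y) dx ∧ dy.
  ∂Q/∂x = 0
  ∂P/∂y = 4*y
  integrand = ∂Q/∂x - ∂P/∂y = -4*y.
Integrating over R: integral_0^1 integral_0^1 (-4*y) dx dy = -2.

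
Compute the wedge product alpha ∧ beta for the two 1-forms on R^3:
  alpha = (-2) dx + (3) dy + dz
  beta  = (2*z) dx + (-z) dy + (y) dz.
alpha ∧ beta = (-4*z) dx ∧ dy + (-2*y - 2*z) dx ∧ dz + (3*y + z) dy ∧ dz

Distribute the wedge, using dx_i ∧ dx_j = -dx_j ∧ dx_i and dx_i ∧ dx_i = 0. For each pair (i, j) with i < j, the coefficient of dx_i ∧ dx_j in alpha ∧ beta is (alpha_i * beta_j - alpha_j * beta_i). Collecting: alpha ∧ beta = (-4*z) dx ∧ dy + (-2*y - 2*z) dx ∧ dz + (3*y + z) dy ∧ dz.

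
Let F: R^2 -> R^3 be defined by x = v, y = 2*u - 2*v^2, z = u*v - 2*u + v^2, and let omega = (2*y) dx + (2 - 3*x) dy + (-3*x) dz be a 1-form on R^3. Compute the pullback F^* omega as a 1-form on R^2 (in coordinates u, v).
F^* omega = (4 - 3*v^2) du + (-3*u*v + 4*u + 2*v^2 - 8*v) dv

Using F^*(f dg) = (f ∘ F) d(g ∘ F), substitute each coordinate x_i by F_i(u, v) in f_i, and replace dx_i by d F_i = (∂F_i/∂u) du + (∂F_i/∂v) dv.
  For the x component: f_1(F) = 4*u - 4*v^2; d F_1 = (0) du + (1) dv
  For the y component: f_2(F) = 2 - 3*v; d F_2 = (2) du + (-4*v) dv
  For the z component: f_3(F) = -3*v; d F_3 = (v - 2) du + (u + 2*v) dv
Combining and collecting du, dv coefficients:
  coeff of du: 4 - 3*v^2
  coeff of dv: -3*u*v + 4*u + 2*v^2 - 8*v
F^* omega = (4 - 3*v^2) du + (-3*u*v + 4*u + 2*v^2 - 8*v) dv.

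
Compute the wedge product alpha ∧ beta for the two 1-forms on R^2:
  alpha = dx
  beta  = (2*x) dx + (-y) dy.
alpha ∧ beta = (-y) dx ∧ dy

Distribute the wedge, using dx_i ∧ dx_j = -dx_j ∧ dx_i and dx_i ∧ dx_i = 0. For each pair (i, j) with i < j, the coefficient of dx_i ∧ dx_j in alpha ∧ beta is (alpha_i * beta_j - alpha_j * beta_i). Collecting: alpha ∧ beta = (-y) dx ∧ dy.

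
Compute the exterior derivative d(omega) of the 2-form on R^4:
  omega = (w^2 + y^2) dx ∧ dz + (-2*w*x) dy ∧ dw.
d(omega) = (-2*y) dx ∧ dy ∧ dz + (2*w) dx ∧ dz ∧ dw + (-2*w) dx ∧ dy ∧ dw

For a 2-form omega = sum_{i<j} g_{ij} dx_i ∧ dx_j, the exterior derivative is
  d(omega) = sum_{i<j} d(g_{ij}) ∧ dx_i ∧ dx_j = sum_{i<j, k} (∂g_{ij}/∂x_k) dx_k ∧ dx_i ∧ dx_j.
Expand each term, using dx_k ∧ dx_i ∧ dx_j = sgn(permutation) dx_{(a)} ∧ dx_{(b)} ∧ dx_{(c)} with (a < b < c) sorted:
  d(w^2 + y^2) includes (∂/∂y)(w^2 + y^2) dy = (2*y) dy, which multiplied by dx ∧ dz gives (-2*y) dx ∧ dy ∧ dz
  d(w^2 + y^2) includes (∂/∂w)(w^2 + y^2) dw = (2*w) dw, which multiplied by dx ∧ dz gives (2*w) dx ∧ dz ∧ dw
  d(-2*w*x) includes (∂/∂x)(-2*w*x) dx = (-2*w) dx, which multiplied by dy ∧ dw gives (-2*w) dx ∧ dy ∧ dw
Collecting like 3-forms: d(omega) = (-2*y) dx ∧ dy ∧ dz + (2*w) dx ∧ dz ∧ dw + (-2*w) dx ∧ dy ∧ dw.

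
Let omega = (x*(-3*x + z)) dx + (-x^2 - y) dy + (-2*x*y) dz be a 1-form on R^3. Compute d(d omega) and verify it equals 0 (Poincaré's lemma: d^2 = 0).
d(d omega) = 0

Step 1: d omega = sum_{i<j} (∂f_j/∂x_i - ∂f_i/∂x_j) dx_i ∧ dx_j:
  coeff of dx ∧ dy: -2*x
  coeff of dx ∧ dz: -x - 2*y
  coeff of dy ∧ dz: -2*x
Step 2: Apply d again to each 2-form coefficient. The only possible 3-form in R^3 is dx ∧ dy ∧ dz, with coefficient
  ∂(coeff of dy∧dz)/∂x - ∂(coeff of dx∧dz)/∂y + ∂(coeff of dx∧dy)/∂z
  = ∂/∂x (-2*x) - ∂/∂y (-x - 2*y) + ∂/∂z (-2*x).
Each of these terms simplifies to sums of mixed partials that cancel in pairs. The result is 0 (by equality of mixed partials for smooth functions — Schwarz / Clairaut).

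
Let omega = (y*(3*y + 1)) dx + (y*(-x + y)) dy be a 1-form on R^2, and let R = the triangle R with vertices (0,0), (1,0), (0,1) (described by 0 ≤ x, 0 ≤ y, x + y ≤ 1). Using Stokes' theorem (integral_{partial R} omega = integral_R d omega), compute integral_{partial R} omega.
integral_(partial R) omega = -5/3

Stokes: integral_partial_R omega = integral_R d omega with d omega = (∂Q/∂x - ∂P/∂y) dx ∧ dy.
  ∂Q/∂x = -y
  ∂P/∂y = 6*y + 1
  integrand = ∂Q/∂x - ∂P/∂y = -7*y - 1.
Integrating over R: integral_0^1 integral_0^{1-x} (-7*y - 1) dy dx = -5/3.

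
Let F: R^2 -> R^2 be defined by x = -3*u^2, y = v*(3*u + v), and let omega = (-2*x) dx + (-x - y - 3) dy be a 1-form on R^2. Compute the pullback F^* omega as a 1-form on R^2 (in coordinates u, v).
F^* omega = (-36*u^3 + 9*u^2*v - 9*u*v^2 - 3*v^3 - 9*v) du + (9*u^3 - 3*u^2*v - 9*u*v^2 - 9*u - 2*v^3 - 6*v) dv

Using F^*(f dg) = (f ∘ F) d(g ∘ F), substitute each coordinate x_i by F_i(u, v) in f_i, and replace dx_i by d F_i = (∂F_i/∂u) du + (∂F_i/∂v) dv.
  For the x component: f_1(F) = 6*u^2; d F_1 = (-6*u) du + (0) dv
  For the y component: f_2(F) = 3*u^2 - 3*u*v - v^2 - 3; d F_2 = (3*v) du + (3*u + 2*v) dv
Combining and collecting du, dv coefficients:
  coeff of du: -36*u^3 + 9*u^2*v - 9*u*v^2 - 3*v^3 - 9*v
  coeff of dv: 9*u^3 - 3*u^2*v - 9*u*v^2 - 9*u - 2*v^3 - 6*v
F^* omega = (-36*u^3 + 9*u^2*v - 9*u*v^2 - 3*v^3 - 9*v) du + (9*u^3 - 3*u^2*v - 9*u*v^2 - 9*u - 2*v^3 - 6*v) dv.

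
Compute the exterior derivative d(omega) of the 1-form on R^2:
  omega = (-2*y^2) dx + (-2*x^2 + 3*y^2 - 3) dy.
d(omega) = (-4*x + 4*y) dx ∧ dy

For a 1-form omega = sum_i f_i dx_i, the exterior derivative is
  d(omega) = sum_{i < j} (∂f_j/∂x_i - ∂f_i/∂x_j) dx_i ∧ dx_j.
  coefficient of dx ∧ dy: ∂f_2/∂x - ∂f_1/∂y = ∂(-2*x^2 + 3*y^2 - 3)/∂x - ∂(-2*y^2)/∂y = -4*x + 4*y
Assembling: d(omega) = (-4*x + 4*y) dx ∧ dy.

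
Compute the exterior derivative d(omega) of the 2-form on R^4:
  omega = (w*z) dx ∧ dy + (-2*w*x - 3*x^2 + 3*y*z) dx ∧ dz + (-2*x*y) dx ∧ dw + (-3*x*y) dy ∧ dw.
d(omega) = (w - 3*z) dx ∧ dy ∧ dz + (2*x - 3*y + z) dx ∧ dy ∧ dw + (-2*x) dx ∧ dz ∧ dw

For a 2-form omega = sum_{i<j} g_{ij} dx_i ∧ dx_j, the exterior derivative is
  d(omega) = sum_{i<j} d(g_{ij}) ∧ dx_i ∧ dx_j = sum_{i<j, k} (∂g_{ij}/∂x_k) dx_k ∧ dx_i ∧ dx_j.
Expand each term, using dx_k ∧ dx_i ∧ dx_j = sgn(permutation) dx_{(a)} ∧ dx_{(b)} ∧ dx_{(c)} with (a < b < c) sorted:
  d(w*z) includes (∂/∂z)(w*z) dz = (w) dz, which multiplied by dx ∧ dy gives (w) dx ∧ dy ∧ dz
  d(w*z) includes (∂/∂w)(w*z) dw = (z) dw, which multiplied by dx ∧ dy gives (z) dx ∧ dy ∧ dw
  d(-2*w*x - 3*x^2 + 3*y*z) includes (∂/∂y)(-2*w*x - 3*x^2 + 3*y*z) dy = (3*z) dy, which multiplied by dx ∧ dz gives (-3*z) dx ∧ dy ∧ dz
  d(-2*w*x - 3*x^2 + 3*y*z) includes (∂/∂w)(-2*w*x - 3*x^2 + 3*y*z) dw = (-2*x) dw, which multiplied by dx ∧ dz gives (-2*x) dx ∧ dz ∧ dw
  d(-2*x*y) includes (∂/∂y)(-2*x*y) dy = (-2*x) dy, which multiplied by dx ∧ dw gives (2*x) dx ∧ dy ∧ dw
  d(-3*x*y) includes (∂/∂x)(-3*x*y) dx = (-3*y) dx, which multiplied by dy ∧ dw gives (-3*y) dx ∧ dy ∧ dw
Collecting like 3-forms: d(omega) = (w - 3*z) dx ∧ dy ∧ dz + (2*x - 3*y + z) dx ∧ dy ∧ dw + (-2*x) dx ∧ dz ∧ dw.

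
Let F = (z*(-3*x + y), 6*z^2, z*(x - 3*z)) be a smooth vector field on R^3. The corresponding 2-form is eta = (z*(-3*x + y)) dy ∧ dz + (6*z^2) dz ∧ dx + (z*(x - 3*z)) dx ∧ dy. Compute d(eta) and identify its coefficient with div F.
d(eta) = (x - 9*z) dx ∧ dy ∧ dz; div F = x - 9*z

For a 2-form in R^3 of the form above, applying d gives a 3-form with coefficient ∂P/∂x + ∂Q/∂y + ∂R/∂z:
  ∂P/∂x = -3*z
  ∂Q/∂y = 0
  ∂R/∂z = x - 6*z
Sum = x - 9*z, which is exactly div F.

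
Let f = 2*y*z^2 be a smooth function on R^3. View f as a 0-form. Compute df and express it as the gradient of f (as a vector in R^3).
df = (0) dx + (2*z^2) dy + (4*y*z) dz; grad f = (0, 2*z^2, 4*y*z)

For a 0-form f, d f = (∂f/∂x) dx + (∂f/∂y) dy + (∂f/∂z) dz. The components of the vector representation are exactly the entries of grad f in Cartesian coordinates:
  ∂f/∂x = 0
  ∂f/∂y = 2*z^2
  ∂f/∂z = 4*y*z.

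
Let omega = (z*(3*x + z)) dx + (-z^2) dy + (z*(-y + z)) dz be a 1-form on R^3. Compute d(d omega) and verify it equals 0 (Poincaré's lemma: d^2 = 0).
d(d omega) = 0

Step 1: d omega = sum_{i<j} (∂f_j/∂x_i - ∂f_i/∂x_j) dx_i ∧ dx_j:
  coeff of dx ∧ dy: 0
  coeff of dx ∧ dz: -3*x - 2*z
  coeff of dy ∧ dz: z
Step 2: Apply d again to each 2-form coefficient. The only possible 3-form in R^3 is dx ∧ dy ∧ dz, with coefficient
  ∂(coeff of dy∧dz)/∂x - ∂(coeff of dx∧dz)/∂y + ∂(coeff of dx∧dy)/∂z
  = ∂/∂x (z) - ∂/∂y (-3*x - 2*z) + ∂/∂z (0).
Each of these terms simplifies to sums of mixed partials that cancel in pairs. The result is 0 (by equality of mixed partials for smooth functions — Schwarz / Clairaut).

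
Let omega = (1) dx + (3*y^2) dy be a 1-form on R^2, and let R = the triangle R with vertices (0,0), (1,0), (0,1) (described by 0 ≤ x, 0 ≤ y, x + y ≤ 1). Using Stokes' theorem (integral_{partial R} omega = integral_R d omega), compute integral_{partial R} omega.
integral_(partial R) omega = 0

Stokes: integral_partial_R omega = integral_R d omega with d omega = (∂Q/∂x - ∂P/∂y) dx ∧ dy.
  ∂Q/∂x = 0
  ∂P/∂y = 0
  integrand = ∂Q/∂x - ∂P/∂y = 0.
Integrating over R: integral_0^1 integral_0^{1-x} (0) dy dx = 0.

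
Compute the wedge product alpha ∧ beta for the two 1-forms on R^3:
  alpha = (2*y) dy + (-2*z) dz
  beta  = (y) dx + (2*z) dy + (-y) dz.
alpha ∧ beta = (-2*y^2) dx ∧ dy + (-2*y^2 + 4*z^2) dy ∧ dz + (2*y*z) dx ∧ dz

Distribute the wedge, using dx_i ∧ dx_j = -dx_j ∧ dx_i and dx_i ∧ dx_i = 0. For each pair (i, j) with i < j, the coefficient of dx_i ∧ dx_j in alpha ∧ beta is (alpha_i * beta_j - alpha_j * beta_i). Collecting: alpha ∧ beta = (-2*y^2) dx ∧ dy + (-2*y^2 + 4*z^2) dy ∧ dz + (2*y*z) dx ∧ dz.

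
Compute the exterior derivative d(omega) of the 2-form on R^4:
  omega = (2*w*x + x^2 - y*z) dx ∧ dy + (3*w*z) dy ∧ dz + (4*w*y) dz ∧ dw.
d(omega) = (-y) dx ∧ dy ∧ dz + (2*x) dx ∧ dy ∧ dw + (4*w + 3*z) dy ∧ dz ∧ dw

For a 2-form omega = sum_{i<j} g_{ij} dx_i ∧ dx_j, the exterior derivative is
  d(omega) = sum_{i<j} d(g_{ij}) ∧ dx_i ∧ dx_j = sum_{i<j, k} (∂g_{ij}/∂x_k) dx_k ∧ dx_i ∧ dx_j.
Expand each term, using dx_k ∧ dx_i ∧ dx_j = sgn(permutation) dx_{(a)} ∧ dx_{(b)} ∧ dx_{(c)} with (a < b < c) sorted:
  d(2*w*x + x^2 - y*z) includes (∂/∂z)(2*w*x + x^2 - y*z) dz = (-y) dz, which multiplied by dx ∧ dy gives (-y) dx ∧ dy ∧ dz
  d(2*w*x + x^2 - y*z) includes (∂/∂w)(2*w*x + x^2 - y*z) dw = (2*x) dw, which multiplied by dx ∧ dy gives (2*x) dx ∧ dy ∧ dw
  d(3*w*z) includes (∂/∂w)(3*w*z) dw = (3*z) dw, which multiplied by dy ∧ dz gives (3*z) dy ∧ dz ∧ dw
  d(4*w*y) includes (∂/∂y)(4*w*y) dy = (4*w) dy, which multiplied by dz ∧ dw gives (4*w) dy ∧ dz ∧ dw
Collecting like 3-forms: d(omega) = (-y) dx ∧ dy ∧ dz + (2*x) dx ∧ dy ∧ dw + (4*w + 3*z) dy ∧ dz ∧ dw.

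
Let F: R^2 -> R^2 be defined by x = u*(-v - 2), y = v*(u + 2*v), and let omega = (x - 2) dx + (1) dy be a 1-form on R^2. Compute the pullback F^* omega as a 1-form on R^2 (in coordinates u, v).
F^* omega = (u*v^2 + 4*u*v + 4*u + 3*v + 4) du + (u^2*v + 2*u^2 + 3*u + 4*v) dv

Using F^*(f dg) = (f ∘ F) d(g ∘ F), substitute each coordinate x_i by F_i(u, v) in f_i, and replace dx_i by d F_i = (∂F_i/∂u) du + (∂F_i/∂v) dv.
  For the x component: f_1(F) = -u*v - 2*u - 2; d F_1 = (-v - 2) du + (-u) dv
  For the y component: f_2(F) = 1; d F_2 = (v) du + (u + 4*v) dv
Combining and collecting du, dv coefficients:
  coeff of du: u*v^2 + 4*u*v + 4*u + 3*v + 4
  coeff of dv: u^2*v + 2*u^2 + 3*u + 4*v
F^* omega = (u*v^2 + 4*u*v + 4*u + 3*v + 4) du + (u^2*v + 2*u^2 + 3*u + 4*v) dv.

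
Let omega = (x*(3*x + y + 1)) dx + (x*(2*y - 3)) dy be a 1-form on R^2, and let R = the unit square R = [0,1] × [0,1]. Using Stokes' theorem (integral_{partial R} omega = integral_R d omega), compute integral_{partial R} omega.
integral_(partial R) omega = -5/2

Stokes: integral_partial_R omega = integral_R d omega with d omega = (∂Q/∂x - ∂P/∂y) dx ∧ dy.
  ∂Q/∂x = 2*y - 3
  ∂P/∂y = x
  integrand = ∂Q/∂x - ∂P/∂y = -x + 2*y - 3.
Integrating over R: integral_0^1 integral_0^1 (-x + 2*y - 3) dx dy = -5/2.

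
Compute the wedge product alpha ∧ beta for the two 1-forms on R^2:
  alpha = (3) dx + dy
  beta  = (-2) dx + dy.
alpha ∧ beta = (5) dx ∧ dy

Distribute the wedge, using dx_i ∧ dx_j = -dx_j ∧ dx_i and dx_i ∧ dx_i = 0. For each pair (i, j) with i < j, the coefficient of dx_i ∧ dx_j in alpha ∧ beta is (alpha_i * beta_j - alpha_j * beta_i). Collecting: alpha ∧ beta = (5) dx ∧ dy.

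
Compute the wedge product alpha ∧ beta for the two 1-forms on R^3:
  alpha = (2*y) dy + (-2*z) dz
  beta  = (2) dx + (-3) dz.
alpha ∧ beta = (-4*y) dx ∧ dy + (-6*y) dy ∧ dz + (4*z) dx ∧ dz

Distribute the wedge, using dx_i ∧ dx_j = -dx_j ∧ dx_i and dx_i ∧ dx_i = 0. For each pair (i, j) with i < j, the coefficient of dx_i ∧ dx_j in alpha ∧ beta is (alpha_i * beta_j - alpha_j * beta_i). Collecting: alpha ∧ beta = (-4*y) dx ∧ dy + (-6*y) dy ∧ dz + (4*z) dx ∧ dz.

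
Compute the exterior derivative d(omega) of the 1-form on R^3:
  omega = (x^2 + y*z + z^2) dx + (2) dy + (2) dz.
d(omega) = (-z) dx ∧ dy + (-y - 2*z) dx ∧ dz

For a 1-form omega = sum_i f_i dx_i, the exterior derivative is
  d(omega) = sum_{i < j} (∂f_j/∂x_i - ∂f_i/∂x_j) dx_i ∧ dx_j.
  coefficient of dx ∧ dy: ∂f_2/∂x - ∂f_1/∂y = ∂(2)/∂x - ∂(x^2 + y*z + z^2)/∂y = -z
  coefficient of dx ∧ dz: ∂f_3/∂x - ∂f_1/∂z = ∂(2)/∂x - ∂(x^2 + y*z + z^2)/∂z = -y - 2*z
Assembling: d(omega) = (-z) dx ∧ dy + (-y - 2*z) dx ∧ dz.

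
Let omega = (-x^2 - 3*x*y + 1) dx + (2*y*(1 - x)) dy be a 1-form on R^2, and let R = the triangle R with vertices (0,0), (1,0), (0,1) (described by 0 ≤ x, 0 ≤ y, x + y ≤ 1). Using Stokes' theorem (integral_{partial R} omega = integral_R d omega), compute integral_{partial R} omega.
integral_(partial R) omega = 1/6

Stokes: integral_partial_R omega = integral_R d omega with d omega = (∂Q/∂x - ∂P/∂y) dx ∧ dy.
  ∂Q/∂x = -2*y
  ∂P/∂y = -3*x
  integrand = ∂Q/∂x - ∂P/∂y = 3*x - 2*y.
Integrating over R: integral_0^1 integral_0^{1-x} (3*x - 2*y) dy dx = 1/6.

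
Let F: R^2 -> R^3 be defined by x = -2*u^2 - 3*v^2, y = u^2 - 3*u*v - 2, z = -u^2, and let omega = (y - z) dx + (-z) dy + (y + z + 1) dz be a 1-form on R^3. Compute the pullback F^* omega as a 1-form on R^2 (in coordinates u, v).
F^* omega = (u*(-6*u^2 + 15*u*v + 10)) du + (-3*u^3 - 12*u^2*v + 18*u*v^2 + 12*v) dv

Using F^*(f dg) = (f ∘ F) d(g ∘ F), substitute each coordinate x_i by F_i(u, v) in f_i, and replace dx_i by d F_i = (∂F_i/∂u) du + (∂F_i/∂v) dv.
  For the x component: f_1(F) = 2*u^2 - 3*u*v - 2; d F_1 = (-4*u) du + (-6*v) dv
  For the y component: f_2(F) = u^2; d F_2 = (2*u - 3*v) du + (-3*u) dv
  For the z component: f_3(F) = -3*u*v - 1; d F_3 = (-2*u) du + (0) dv
Combining and collecting du, dv coefficients:
  coeff of du: u*(-6*u^2 + 15*u*v + 10)
  coeff of dv: -3*u^3 - 12*u^2*v + 18*u*v^2 + 12*v
F^* omega = (u*(-6*u^2 + 15*u*v + 10)) du + (-3*u^3 - 12*u^2*v + 18*u*v^2 + 12*v) dv.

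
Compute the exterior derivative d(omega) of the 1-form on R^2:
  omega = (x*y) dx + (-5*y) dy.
d(omega) = (-x) dx ∧ dy

For a 1-form omega = sum_i f_i dx_i, the exterior derivative is
  d(omega) = sum_{i < j} (∂f_j/∂x_i - ∂f_i/∂x_j) dx_i ∧ dx_j.
  coefficient of dx ∧ dy: ∂f_2/∂x - ∂f_1/∂y = ∂(-5*y)/∂x - ∂(x*y)/∂y = -x
Assembling: d(omega) = (-x) dx ∧ dy.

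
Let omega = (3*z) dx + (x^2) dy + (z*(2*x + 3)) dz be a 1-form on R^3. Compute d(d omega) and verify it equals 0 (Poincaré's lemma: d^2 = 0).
d(d omega) = 0

Step 1: d omega = sum_{i<j} (∂f_j/∂x_i - ∂f_i/∂x_j) dx_i ∧ dx_j:
  coeff of dx ∧ dy: 2*x
  coeff of dx ∧ dz: 2*z - 3
  coeff of dy ∧ dz: 0
Step 2: Apply d again to each 2-form coefficient. The only possible 3-form in R^3 is dx ∧ dy ∧ dz, with coefficient
  ∂(coeff of dy∧dz)/∂x - ∂(coeff of dx∧dz)/∂y + ∂(coeff of dx∧dy)/∂z
  = ∂/∂x (0) - ∂/∂y (2*z - 3) + ∂/∂z (2*x).
Each of these terms simplifies to sums of mixed partials that cancel in pairs. The result is 0 (by equality of mixed partials for smooth functions — Schwarz / Clairaut).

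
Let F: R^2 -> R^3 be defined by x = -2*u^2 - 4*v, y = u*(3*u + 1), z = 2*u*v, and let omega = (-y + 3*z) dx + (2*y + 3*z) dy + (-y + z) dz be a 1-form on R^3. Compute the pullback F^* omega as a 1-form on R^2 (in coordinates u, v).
F^* omega = (2*u*(24*u^2 + 3*u*v + 11*u + 2*v^2 + 2*v + 1)) du + (2*u*(-3*u^2 + 2*u*v + 5*u - 12*v + 2)) dv

Using F^*(f dg) = (f ∘ F) d(g ∘ F), substitute each coordinate x_i by F_i(u, v) in f_i, and replace dx_i by d F_i = (∂F_i/∂u) du + (∂F_i/∂v) dv.
  For the x component: f_1(F) = u*(-3*u + 6*v - 1); d F_1 = (-4*u) du + (-4) dv
  For the y component: f_2(F) = 2*u*(3*u + 3*v + 1); d F_2 = (6*u + 1) du + (0) dv
  For the z component: f_3(F) = u*(-3*u + 2*v - 1); d F_3 = (2*v) du + (2*u) dv
Combining and collecting du, dv coefficients:
  coeff of du: 2*u*(24*u^2 + 3*u*v + 11*u + 2*v^2 + 2*v + 1)
  coeff of dv: 2*u*(-3*u^2 + 2*u*v + 5*u - 12*v + 2)
F^* omega = (2*u*(24*u^2 + 3*u*v + 11*u + 2*v^2 + 2*v + 1)) du + (2*u*(-3*u^2 + 2*u*v + 5*u - 12*v + 2)) dv.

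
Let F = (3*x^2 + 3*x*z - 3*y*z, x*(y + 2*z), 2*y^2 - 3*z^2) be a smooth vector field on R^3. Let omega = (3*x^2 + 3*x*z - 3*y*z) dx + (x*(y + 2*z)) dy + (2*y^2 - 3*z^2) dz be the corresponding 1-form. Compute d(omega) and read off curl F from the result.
d(omega) = (-2*x + 4*y) dy ∧ dz + (3*x - 3*y) dz ∧ dx + (y + 5*z) dx ∧ dy; curl F = (-2*x + 4*y, 3*x - 3*y, y + 5*z)

d omega = sum_{i<j} (∂f_j/∂x_i - ∂f_i/∂x_j) dx_i ∧ dx_j. Under the identification (dy ∧ dz, dz ∧ dx, dx ∧ dy) ↔ (e_x, e_y, e_z), the coefficients are exactly the components of curl F. Compute:
  ∂R/∂y - ∂Q/∂z = (4*y) - (2*x) = -2*x + 4*y
  ∂P/∂z - ∂R/∂x = (3*x - 3*y) - (0) = 3*x - 3*y
  ∂Q/∂x - ∂P/∂y = (y + 2*z) - (-3*z) = y + 5*z.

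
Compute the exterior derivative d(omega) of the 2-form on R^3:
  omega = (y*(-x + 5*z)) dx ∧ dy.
d(omega) = (5*y) dx ∧ dy ∧ dz

For a 2-form omega = sum_{i<j} g_{ij} dx_i ∧ dx_j, the exterior derivative is
  d(omega) = sum_{i<j} d(g_{ij}) ∧ dx_i ∧ dx_j = sum_{i<j, k} (∂g_{ij}/∂x_k) dx_k ∧ dx_i ∧ dx_j.
Expand each term, using dx_k ∧ dx_i ∧ dx_j = sgn(permutation) dx_{(a)} ∧ dx_{(b)} ∧ dx_{(c)} with (a < b < c) sorted:
  d(y*(-x + 5*z)) includes (∂/∂z)(y*(-x + 5*z)) dz = (5*y) dz, which multiplied by dx ∧ dy gives (5*y) dx ∧ dy ∧ dz
Collecting like 3-forms: d(omega) = (5*y) dx ∧ dy ∧ dz.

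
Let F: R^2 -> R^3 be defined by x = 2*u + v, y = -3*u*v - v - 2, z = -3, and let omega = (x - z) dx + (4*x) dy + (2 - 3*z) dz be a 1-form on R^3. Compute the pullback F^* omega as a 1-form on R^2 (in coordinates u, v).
F^* omega = (-24*u*v + 4*u - 12*v^2 + 2*v + 6) du + (-24*u^2 - 12*u*v - 6*u - 3*v + 3) dv

Using F^*(f dg) = (f ∘ F) d(g ∘ F), substitute each coordinate x_i by F_i(u, v) in f_i, and replace dx_i by d F_i = (∂F_i/∂u) du + (∂F_i/∂v) dv.
  For the x component: f_1(F) = 2*u + v + 3; d F_1 = (2) du + (1) dv
  For the y component: f_2(F) = 8*u + 4*v; d F_2 = (-3*v) du + (-3*u - 1) dv
  For the z component: f_3(F) = 11; d F_3 = (0) du + (0) dv
Combining and collecting du, dv coefficients:
  coeff of du: -24*u*v + 4*u - 12*v^2 + 2*v + 6
  coeff of dv: -24*u^2 - 12*u*v - 6*u - 3*v + 3
F^* omega = (-24*u*v + 4*u - 12*v^2 + 2*v + 6) du + (-24*u^2 - 12*u*v - 6*u - 3*v + 3) dv.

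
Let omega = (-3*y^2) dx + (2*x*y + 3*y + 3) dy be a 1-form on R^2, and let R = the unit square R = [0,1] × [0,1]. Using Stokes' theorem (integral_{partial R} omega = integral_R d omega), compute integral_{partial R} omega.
integral_(partial R) omega = 4

Stokes: integral_partial_R omega = integral_R d omega with d omega = (∂Q/∂x - ∂P/∂y) dx ∧ dy.
  ∂Q/∂x = 2*y
  ∂P/∂y = -6*y
  integrand = ∂Q/∂x - ∂P/∂y = 8*y.
Integrating over R: integral_0^1 integral_0^1 (8*y) dx dy = 4.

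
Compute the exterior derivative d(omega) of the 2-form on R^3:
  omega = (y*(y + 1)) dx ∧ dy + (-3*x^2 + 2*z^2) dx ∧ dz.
d(omega) = 0

For a 2-form omega = sum_{i<j} g_{ij} dx_i ∧ dx_j, the exterior derivative is
  d(omega) = sum_{i<j} d(g_{ij}) ∧ dx_i ∧ dx_j = sum_{i<j, k} (∂g_{ij}/∂x_k) dx_k ∧ dx_i ∧ dx_j.
Expand each term, using dx_k ∧ dx_i ∧ dx_j = sgn(permutation) dx_{(a)} ∧ dx_{(b)} ∧ dx_{(c)} with (a < b < c) sorted:

Collecting like 3-forms: d(omega) = 0.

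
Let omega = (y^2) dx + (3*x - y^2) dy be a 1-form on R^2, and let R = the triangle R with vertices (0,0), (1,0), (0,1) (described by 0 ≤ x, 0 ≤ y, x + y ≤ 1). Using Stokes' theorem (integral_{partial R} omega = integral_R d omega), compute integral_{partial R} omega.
integral_(partial R) omega = 7/6

Stokes: integral_partial_R omega = integral_R d omega with d omega = (∂Q/∂x - ∂P/∂y) dx ∧ dy.
  ∂Q/∂x = 3
  ∂P/∂y = 2*y
  integrand = ∂Q/∂x - ∂P/∂y = 3 - 2*y.
Integrating over R: integral_0^1 integral_0^{1-x} (3 - 2*y) dy dx = 7/6.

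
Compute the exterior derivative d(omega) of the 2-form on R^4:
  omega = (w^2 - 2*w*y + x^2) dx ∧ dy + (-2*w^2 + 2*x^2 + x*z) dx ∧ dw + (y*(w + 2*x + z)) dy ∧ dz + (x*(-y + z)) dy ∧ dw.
d(omega) = (2*w - 3*y + z) dx ∧ dy ∧ dw + (-x) dx ∧ dz ∧ dw + (2*y) dx ∧ dy ∧ dz + (-x + y) dy ∧ dz ∧ dw

For a 2-form omega = sum_{i<j} g_{ij} dx_i ∧ dx_j, the exterior derivative is
  d(omega) = sum_{i<j} d(g_{ij}) ∧ dx_i ∧ dx_j = sum_{i<j, k} (∂g_{ij}/∂x_k) dx_k ∧ dx_i ∧ dx_j.
Expand each term, using dx_k ∧ dx_i ∧ dx_j = sgn(permutation) dx_{(a)} ∧ dx_{(b)} ∧ dx_{(c)} with (a < b < c) sorted:
  d(w^2 - 2*w*y + x^2) includes (∂/∂w)(w^2 - 2*w*y + x^2) dw = (2*w - 2*y) dw, which multiplied by dx ∧ dy gives (2*w - 2*y) dx ∧ dy ∧ dw
  d(-2*w^2 + 2*x^2 + x*z) includes (∂/∂z)(-2*w^2 + 2*x^2 + x*z) dz = (x) dz, which multiplied by dx ∧ dw gives (-x) dx ∧ dz ∧ dw
  d(y*(w + 2*x + z)) includes (∂/∂x)(y*(w + 2*x + z)) dx = (2*y) dx, which multiplied by dy ∧ dz gives (2*y) dx ∧ dy ∧ dz
  d(y*(w + 2*x + z)) includes (∂/∂w)(y*(w + 2*x + z)) dw = (y) dw, which multiplied by dy ∧ dz gives (y) dy ∧ dz ∧ dw
  d(x*(-y + z)) includes (∂/∂x)(x*(-y + z)) dx = (-y + z) dx, which multiplied by dy ∧ dw gives (-y + z) dx ∧ dy ∧ dw
  d(x*(-y + z)) includes (∂/∂z)(x*(-y + z)) dz = (x) dz, which multiplied by dy ∧ dw gives (-x) dy ∧ dz ∧ dw
Collecting like 3-forms: d(omega) = (2*w - 3*y + z) dx ∧ dy ∧ dw + (-x) dx ∧ dz ∧ dw + (2*y) dx ∧ dy ∧ dz + (-x + y) dy ∧ dz ∧ dw.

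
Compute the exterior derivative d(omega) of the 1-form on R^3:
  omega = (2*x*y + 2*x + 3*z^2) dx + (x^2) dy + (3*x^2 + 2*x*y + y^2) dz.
d(omega) = (6*x + 2*y - 6*z) dx ∧ dz + (2*x + 2*y) dy ∧ dz

For a 1-form omega = sum_i f_i dx_i, the exterior derivative is
  d(omega) = sum_{i < j} (∂f_j/∂x_i - ∂f_i/∂x_j) dx_i ∧ dx_j.
  coefficient of dx ∧ dz: ∂f_3/∂x - ∂f_1/∂z = ∂(3*x^2 + 2*x*y + y^2)/∂x - ∂(2*x*y + 2*x + 3*z^2)/∂z = 6*x + 2*y - 6*z
  coefficient of dy ∧ dz: ∂f_3/∂y - ∂f_2/∂z = ∂(3*x^2 + 2*x*y + y^2)/∂y - ∂(x^2)/∂z = 2*x + 2*y
Assembling: d(omega) = (6*x + 2*y - 6*z) dx ∧ dz + (2*x + 2*y) dy ∧ dz.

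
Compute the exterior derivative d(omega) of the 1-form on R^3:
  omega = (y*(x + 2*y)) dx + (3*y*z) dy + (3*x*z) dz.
d(omega) = (-x - 4*y) dx ∧ dy + (3*z) dx ∧ dz + (-3*y) dy ∧ dz

For a 1-form omega = sum_i f_i dx_i, the exterior derivative is
  d(omega) = sum_{i < j} (∂f_j/∂x_i - ∂f_i/∂x_j) dx_i ∧ dx_j.
  coefficient of dx ∧ dy: ∂f_2/∂x - ∂f_1/∂y = ∂(3*y*z)/∂x - ∂(y*(x + 2*y))/∂y = -x - 4*y
  coefficient of dx ∧ dz: ∂f_3/∂x - ∂f_1/∂z = ∂(3*x*z)/∂x - ∂(y*(x + 2*y))/∂z = 3*z
  coefficient of dy ∧ dz: ∂f_3/∂y - ∂f_2/∂z = ∂(3*x*z)/∂y - ∂(3*y*z)/∂z = -3*y
Assembling: d(omega) = (-x - 4*y) dx ∧ dy + (3*z) dx ∧ dz + (-3*y) dy ∧ dz.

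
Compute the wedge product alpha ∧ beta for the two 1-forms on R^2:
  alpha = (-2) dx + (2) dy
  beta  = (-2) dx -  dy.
alpha ∧ beta = (6) dx ∧ dy

Distribute the wedge, using dx_i ∧ dx_j = -dx_j ∧ dx_i and dx_i ∧ dx_i = 0. For each pair (i, j) with i < j, the coefficient of dx_i ∧ dx_j in alpha ∧ beta is (alpha_i * beta_j - alpha_j * beta_i). Collecting: alpha ∧ beta = (6) dx ∧ dy.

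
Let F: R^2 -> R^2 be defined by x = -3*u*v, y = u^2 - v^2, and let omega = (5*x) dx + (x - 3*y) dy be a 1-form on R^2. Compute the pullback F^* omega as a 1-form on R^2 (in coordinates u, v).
F^* omega = (3*u*(-2*u^2 - 2*u*v + 17*v^2)) du + (3*v*(17*u^2 + 2*u*v - 2*v^2)) dv

Using F^*(f dg) = (f ∘ F) d(g ∘ F), substitute each coordinate x_i by F_i(u, v) in f_i, and replace dx_i by d F_i = (∂F_i/∂u) du + (∂F_i/∂v) dv.
  For the x component: f_1(F) = -15*u*v; d F_1 = (-3*v) du + (-3*u) dv
  For the y component: f_2(F) = -3*u^2 - 3*u*v + 3*v^2; d F_2 = (2*u) du + (-2*v) dv
Combining and collecting du, dv coefficients:
  coeff of du: 3*u*(-2*u^2 - 2*u*v + 17*v^2)
  coeff of dv: 3*v*(17*u^2 + 2*u*v - 2*v^2)
F^* omega = (3*u*(-2*u^2 - 2*u*v + 17*v^2)) du + (3*v*(17*u^2 + 2*u*v - 2*v^2)) dv.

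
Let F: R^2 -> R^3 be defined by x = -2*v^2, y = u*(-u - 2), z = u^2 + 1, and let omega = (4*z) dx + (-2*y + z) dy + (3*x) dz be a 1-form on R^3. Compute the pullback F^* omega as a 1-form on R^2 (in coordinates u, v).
F^* omega = (-6*u^3 - 14*u^2 - 12*u*v^2 - 10*u - 2) du + (16*v*(-u^2 - 1)) dv

Using F^*(f dg) = (f ∘ F) d(g ∘ F), substitute each coordinate x_i by F_i(u, v) in f_i, and replace dx_i by d F_i = (∂F_i/∂u) du + (∂F_i/∂v) dv.
  For the x component: f_1(F) = 4*u^2 + 4; d F_1 = (0) du + (-4*v) dv
  For the y component: f_2(F) = 3*u^2 + 4*u + 1; d F_2 = (-2*u - 2) du + (0) dv
  For the z component: f_3(F) = -6*v^2; d F_3 = (2*u) du + (0) dv
Combining and collecting du, dv coefficients:
  coeff of du: -6*u^3 - 14*u^2 - 12*u*v^2 - 10*u - 2
  coeff of dv: 16*v*(-u^2 - 1)
F^* omega = (-6*u^3 - 14*u^2 - 12*u*v^2 - 10*u - 2) du + (16*v*(-u^2 - 1)) dv.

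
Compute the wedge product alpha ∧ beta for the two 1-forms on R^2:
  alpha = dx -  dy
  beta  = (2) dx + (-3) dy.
alpha ∧ beta = (-1) dx ∧ dy

Distribute the wedge, using dx_i ∧ dx_j = -dx_j ∧ dx_i and dx_i ∧ dx_i = 0. For each pair (i, j) with i < j, the coefficient of dx_i ∧ dx_j in alpha ∧ beta is (alpha_i * beta_j - alpha_j * beta_i). Collecting: alpha ∧ beta = (-1) dx ∧ dy.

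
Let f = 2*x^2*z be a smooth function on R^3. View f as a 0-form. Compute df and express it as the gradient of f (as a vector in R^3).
df = (4*x*z) dx + (0) dy + (2*x^2) dz; grad f = (4*x*z, 0, 2*x^2)

For a 0-form f, d f = (∂f/∂x) dx + (∂f/∂y) dy + (∂f/∂z) dz. The components of the vector representation are exactly the entries of grad f in Cartesian coordinates:
  ∂f/∂x = 4*x*z
  ∂f/∂y = 0
  ∂f/∂z = 2*x^2.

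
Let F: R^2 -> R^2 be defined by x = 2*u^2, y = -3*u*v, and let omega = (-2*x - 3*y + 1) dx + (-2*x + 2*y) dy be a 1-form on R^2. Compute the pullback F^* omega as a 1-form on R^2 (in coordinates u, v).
F^* omega = (2*u*(-8*u^2 + 24*u*v + 9*v^2 + 2)) du + (u^2*(12*u + 18*v)) dv

Using F^*(f dg) = (f ∘ F) d(g ∘ F), substitute each coordinate x_i by F_i(u, v) in f_i, and replace dx_i by d F_i = (∂F_i/∂u) du + (∂F_i/∂v) dv.
  For the x component: f_1(F) = -4*u^2 + 9*u*v + 1; d F_1 = (4*u) du + (0) dv
  For the y component: f_2(F) = 2*u*(-2*u - 3*v); d F_2 = (-3*v) du + (-3*u) dv
Combining and collecting du, dv coefficients:
  coeff of du: 2*u*(-8*u^2 + 24*u*v + 9*v^2 + 2)
  coeff of dv: u^2*(12*u + 18*v)
F^* omega = (2*u*(-8*u^2 + 24*u*v + 9*v^2 + 2)) du + (u^2*(12*u + 18*v)) dv.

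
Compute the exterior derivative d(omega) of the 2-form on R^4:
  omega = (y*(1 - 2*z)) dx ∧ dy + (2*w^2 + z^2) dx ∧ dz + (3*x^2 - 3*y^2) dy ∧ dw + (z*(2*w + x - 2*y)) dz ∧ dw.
d(omega) = (-2*y) dx ∧ dy ∧ dz + (4*w + z) dx ∧ dz ∧ dw + (6*x) dx ∧ dy ∧ dw + (-2*z) dy ∧ dz ∧ dw

For a 2-form omega = sum_{i<j} g_{ij} dx_i ∧ dx_j, the exterior derivative is
  d(omega) = sum_{i<j} d(g_{ij}) ∧ dx_i ∧ dx_j = sum_{i<j, k} (∂g_{ij}/∂x_k) dx_k ∧ dx_i ∧ dx_j.
Expand each term, using dx_k ∧ dx_i ∧ dx_j = sgn(permutation) dx_{(a)} ∧ dx_{(b)} ∧ dx_{(c)} with (a < b < c) sorted:
  d(y*(1 - 2*z)) includes (∂/∂z)(y*(1 - 2*z)) dz = (-2*y) dz, which multiplied by dx ∧ dy gives (-2*y) dx ∧ dy ∧ dz
  d(2*w^2 + z^2) includes (∂/∂w)(2*w^2 + z^2) dw = (4*w) dw, which multiplied by dx ∧ dz gives (4*w) dx ∧ dz ∧ dw
  d(3*x^2 - 3*y^2) includes (∂/∂x)(3*x^2 - 3*y^2) dx = (6*x) dx, which multiplied by dy ∧ dw gives (6*x) dx ∧ dy ∧ dw
  d(z*(2*w + x - 2*y)) includes (∂/∂x)(z*(2*w + x - 2*y)) dx = (z) dx, which multiplied by dz ∧ dw gives (z) dx ∧ dz ∧ dw
  d(z*(2*w + x - 2*y)) includes (∂/∂y)(z*(2*w + x - 2*y)) dy = (-2*z) dy, which multiplied by dz ∧ dw gives (-2*z) dy ∧ dz ∧ dw
Collecting like 3-forms: d(omega) = (-2*y) dx ∧ dy ∧ dz + (4*w + z) dx ∧ dz ∧ dw + (6*x) dx ∧ dy ∧ dw + (-2*z) dy ∧ dz ∧ dw.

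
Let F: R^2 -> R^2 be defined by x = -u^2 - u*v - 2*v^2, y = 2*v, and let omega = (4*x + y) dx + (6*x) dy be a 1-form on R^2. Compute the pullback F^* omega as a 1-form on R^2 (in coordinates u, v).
F^* omega = (8*u^3 + 12*u^2*v + 20*u*v^2 - 4*u*v + 8*v^3 - 2*v^2) du + (4*u^3 + 20*u^2*v - 12*u^2 + 24*u*v^2 - 14*u*v + 32*v^3 - 32*v^2) dv

Using F^*(f dg) = (f ∘ F) d(g ∘ F), substitute each coordinate x_i by F_i(u, v) in f_i, and replace dx_i by d F_i = (∂F_i/∂u) du + (∂F_i/∂v) dv.
  For the x component: f_1(F) = -4*u^2 - 4*u*v - 8*v^2 + 2*v; d F_1 = (-2*u - v) du + (-u - 4*v) dv
  For the y component: f_2(F) = -6*u^2 - 6*u*v - 12*v^2; d F_2 = (0) du + (2) dv
Combining and collecting du, dv coefficients:
  coeff of du: 8*u^3 + 12*u^2*v + 20*u*v^2 - 4*u*v + 8*v^3 - 2*v^2
  coeff of dv: 4*u^3 + 20*u^2*v - 12*u^2 + 24*u*v^2 - 14*u*v + 32*v^3 - 32*v^2
F^* omega = (8*u^3 + 12*u^2*v + 20*u*v^2 - 4*u*v + 8*v^3 - 2*v^2) du + (4*u^3 + 20*u^2*v - 12*u^2 + 24*u*v^2 - 14*u*v + 32*v^3 - 32*v^2) dv.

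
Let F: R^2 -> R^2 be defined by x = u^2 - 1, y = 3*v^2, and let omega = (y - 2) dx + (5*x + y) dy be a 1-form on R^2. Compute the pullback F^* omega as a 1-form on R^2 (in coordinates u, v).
F^* omega = (2*u*(3*v^2 - 2)) du + (6*v*(5*u^2 + 3*v^2 - 5)) dv

Using F^*(f dg) = (f ∘ F) d(g ∘ F), substitute each coordinate x_i by F_i(u, v) in f_i, and replace dx_i by d F_i = (∂F_i/∂u) du + (∂F_i/∂v) dv.
  For the x component: f_1(F) = 3*v^2 - 2; d F_1 = (2*u) du + (0) dv
  For the y component: f_2(F) = 5*u^2 + 3*v^2 - 5; d F_2 = (0) du + (6*v) dv
Combining and collecting du, dv coefficients:
  coeff of du: 2*u*(3*v^2 - 2)
  coeff of dv: 6*v*(5*u^2 + 3*v^2 - 5)
F^* omega = (2*u*(3*v^2 - 2)) du + (6*v*(5*u^2 + 3*v^2 - 5)) dv.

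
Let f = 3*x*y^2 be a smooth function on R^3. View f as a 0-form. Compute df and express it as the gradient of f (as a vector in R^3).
df = (3*y^2) dx + (6*x*y) dy + (0) dz; grad f = (3*y^2, 6*x*y, 0)

For a 0-form f, d f = (∂f/∂x) dx + (∂f/∂y) dy + (∂f/∂z) dz. The components of the vector representation are exactly the entries of grad f in Cartesian coordinates:
  ∂f/∂x = 3*y^2
  ∂f/∂y = 6*x*y
  ∂f/∂z = 0.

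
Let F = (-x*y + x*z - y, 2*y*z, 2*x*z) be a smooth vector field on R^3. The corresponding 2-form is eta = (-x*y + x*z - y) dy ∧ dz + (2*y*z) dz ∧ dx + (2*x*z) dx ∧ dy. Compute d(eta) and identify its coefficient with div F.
d(eta) = (2*x - y + 3*z) dx ∧ dy ∧ dz; div F = 2*x - y + 3*z

For a 2-form in R^3 of the form above, applying d gives a 3-form with coefficient ∂P/∂x + ∂Q/∂y + ∂R/∂z:
  ∂P/∂x = -y + z
  ∂Q/∂y = 2*z
  ∂R/∂z = 2*x
Sum = 2*x - y + 3*z, which is exactly div F.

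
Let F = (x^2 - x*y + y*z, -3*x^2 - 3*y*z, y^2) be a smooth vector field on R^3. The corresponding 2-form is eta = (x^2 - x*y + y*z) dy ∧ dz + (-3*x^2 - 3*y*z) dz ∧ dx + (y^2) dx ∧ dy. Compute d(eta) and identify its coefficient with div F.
d(eta) = (2*x - y - 3*z) dx ∧ dy ∧ dz; div F = 2*x - y - 3*z

For a 2-form in R^3 of the form above, applying d gives a 3-form with coefficient ∂P/∂x + ∂Q/∂y + ∂R/∂z:
  ∂P/∂x = 2*x - y
  ∂Q/∂y = -3*z
  ∂R/∂z = 0
Sum = 2*x - y - 3*z, which is exactly div F.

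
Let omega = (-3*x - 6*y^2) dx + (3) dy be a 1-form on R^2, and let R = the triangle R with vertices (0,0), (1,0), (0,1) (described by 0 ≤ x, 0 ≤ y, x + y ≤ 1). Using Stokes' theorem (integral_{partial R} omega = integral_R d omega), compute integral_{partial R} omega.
integral_(partial R) omega = 2

Stokes: integral_partial_R omega = integral_R d omega with d omega = (∂Q/∂x - ∂P/∂y) dx ∧ dy.
  ∂Q/∂x = 0
  ∂P/∂y = -12*y
  integrand = ∂Q/∂x - ∂P/∂y = 12*y.
Integrating over R: integral_0^1 integral_0^{1-x} (12*y) dy dx = 2.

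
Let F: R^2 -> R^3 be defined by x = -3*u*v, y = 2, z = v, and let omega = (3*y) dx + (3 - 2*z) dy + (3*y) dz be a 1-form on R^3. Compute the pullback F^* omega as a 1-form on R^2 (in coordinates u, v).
F^* omega = (-18*v) du + (6 - 18*u) dv

Using F^*(f dg) = (f ∘ F) d(g ∘ F), substitute each coordinate x_i by F_i(u, v) in f_i, and replace dx_i by d F_i = (∂F_i/∂u) du + (∂F_i/∂v) dv.
  For the x component: f_1(F) = 6; d F_1 = (-3*v) du + (-3*u) dv
  For the y component: f_2(F) = 3 - 2*v; d F_2 = (0) du + (0) dv
  For the z component: f_3(F) = 6; d F_3 = (0) du + (1) dv
Combining and collecting du, dv coefficients:
  coeff of du: -18*v
  coeff of dv: 6 - 18*u
F^* omega = (-18*v) du + (6 - 18*u) dv.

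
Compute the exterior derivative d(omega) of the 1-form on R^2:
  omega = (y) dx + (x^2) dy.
d(omega) = (2*x - 1) dx ∧ dy

For a 1-form omega = sum_i f_i dx_i, the exterior derivative is
  d(omega) = sum_{i < j} (∂f_j/∂x_i - ∂f_i/∂x_j) dx_i ∧ dx_j.
  coefficient of dx ∧ dy: ∂f_2/∂x - ∂f_1/∂y = ∂(x^2)/∂x - ∂(y)/∂y = 2*x - 1
Assembling: d(omega) = (2*x - 1) dx ∧ dy.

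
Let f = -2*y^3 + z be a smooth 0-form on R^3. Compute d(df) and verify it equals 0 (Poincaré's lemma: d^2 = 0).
d(df) = 0

Step 1: df = sum_i (∂f/∂x_i) dx_i = (0) dx + (-6*y^2) dy + (1) dz.
Step 2: Apply d again. Using the 1-form formula, the coefficient of dx ∧ dy in d(df) is ∂^2 f/∂x ∂y - ∂^2 f/∂y ∂x = (0) - (0) = 0 (equality of mixed partials for smooth f).
Similarly for dx ∧ dz and dy ∧ dz — all coefficients vanish. So d(df) = 0.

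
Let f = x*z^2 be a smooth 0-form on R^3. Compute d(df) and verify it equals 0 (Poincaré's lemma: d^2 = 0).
d(df) = 0

Step 1: df = sum_i (∂f/∂x_i) dx_i = (z^2) dx + (0) dy + (2*x*z) dz.
Step 2: Apply d again. Using the 1-form formula, the coefficient of dx ∧ dy in d(df) is ∂^2 f/∂x ∂y - ∂^2 f/∂y ∂x = (0) - (0) = 0 (equality of mixed partials for smooth f).
Similarly for dx ∧ dz and dy ∧ dz — all coefficients vanish. So d(df) = 0.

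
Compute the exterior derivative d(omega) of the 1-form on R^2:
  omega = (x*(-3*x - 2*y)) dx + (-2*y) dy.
d(omega) = (2*x) dx ∧ dy

For a 1-form omega = sum_i f_i dx_i, the exterior derivative is
  d(omega) = sum_{i < j} (∂f_j/∂x_i - ∂f_i/∂x_j) dx_i ∧ dx_j.
  coefficient of dx ∧ dy: ∂f_2/∂x - ∂f_1/∂y = ∂(-2*y)/∂x - ∂(x*(-3*x - 2*y))/∂y = 2*x
Assembling: d(omega) = (2*x) dx ∧ dy.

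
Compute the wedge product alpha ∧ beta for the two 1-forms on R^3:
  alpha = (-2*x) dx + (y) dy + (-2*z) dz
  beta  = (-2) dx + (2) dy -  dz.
alpha ∧ beta = (-4*x + 2*y) dx ∧ dy + (2*x - 4*z) dx ∧ dz + (-y + 4*z) dy ∧ dz

Distribute the wedge, using dx_i ∧ dx_j = -dx_j ∧ dx_i and dx_i ∧ dx_i = 0. For each pair (i, j) with i < j, the coefficient of dx_i ∧ dx_j in alpha ∧ beta is (alpha_i * beta_j - alpha_j * beta_i). Collecting: alpha ∧ beta = (-4*x + 2*y) dx ∧ dy + (2*x - 4*z) dx ∧ dz + (-y + 4*z) dy ∧ dz.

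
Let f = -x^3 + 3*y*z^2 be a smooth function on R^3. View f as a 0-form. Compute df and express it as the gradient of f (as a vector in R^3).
df = (-3*x^2) dx + (3*z^2) dy + (6*y*z) dz; grad f = (-3*x^2, 3*z^2, 6*y*z)

For a 0-form f, d f = (∂f/∂x) dx + (∂f/∂y) dy + (∂f/∂z) dz. The components of the vector representation are exactly the entries of grad f in Cartesian coordinates:
  ∂f/∂x = -3*x^2
  ∂f/∂y = 3*z^2
  ∂f/∂z = 6*y*z.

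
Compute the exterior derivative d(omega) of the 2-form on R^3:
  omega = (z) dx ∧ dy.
d(omega) = (1) dx ∧ dy ∧ dz

For a 2-form omega = sum_{i<j} g_{ij} dx_i ∧ dx_j, the exterior derivative is
  d(omega) = sum_{i<j} d(g_{ij}) ∧ dx_i ∧ dx_j = sum_{i<j, k} (∂g_{ij}/∂x_k) dx_k ∧ dx_i ∧ dx_j.
Expand each term, using dx_k ∧ dx_i ∧ dx_j = sgn(permutation) dx_{(a)} ∧ dx_{(b)} ∧ dx_{(c)} with (a < b < c) sorted:
  d(z) includes (∂/∂z)(z) dz = (1) dz, which multiplied by dx ∧ dy gives (1) dx ∧ dy ∧ dz
Collecting like 3-forms: d(omega) = (1) dx ∧ dy ∧ dz.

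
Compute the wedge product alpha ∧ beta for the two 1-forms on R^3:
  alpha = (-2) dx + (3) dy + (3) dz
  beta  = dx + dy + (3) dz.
alpha ∧ beta = (-5) dx ∧ dy + (-9) dx ∧ dz + (6) dy ∧ dz

Distribute the wedge, using dx_i ∧ dx_j = -dx_j ∧ dx_i and dx_i ∧ dx_i = 0. For each pair (i, j) with i < j, the coefficient of dx_i ∧ dx_j in alpha ∧ beta is (alpha_i * beta_j - alpha_j * beta_i). Collecting: alpha ∧ beta = (-5) dx ∧ dy + (-9) dx ∧ dz + (6) dy ∧ dz.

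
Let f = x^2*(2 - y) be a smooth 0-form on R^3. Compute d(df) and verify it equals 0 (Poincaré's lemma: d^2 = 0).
d(df) = 0

Step 1: df = sum_i (∂f/∂x_i) dx_i = (2*x*(2 - y)) dx + (-x^2) dy + (0) dz.
Step 2: Apply d again. Using the 1-form formula, the coefficient of dx ∧ dy in d(df) is ∂^2 f/∂x ∂y - ∂^2 f/∂y ∂x = (-2*x) - (-2*x) = 0 (equality of mixed partials for smooth f).
Similarly for dx ∧ dz and dy ∧ dz — all coefficients vanish. So d(df) = 0.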